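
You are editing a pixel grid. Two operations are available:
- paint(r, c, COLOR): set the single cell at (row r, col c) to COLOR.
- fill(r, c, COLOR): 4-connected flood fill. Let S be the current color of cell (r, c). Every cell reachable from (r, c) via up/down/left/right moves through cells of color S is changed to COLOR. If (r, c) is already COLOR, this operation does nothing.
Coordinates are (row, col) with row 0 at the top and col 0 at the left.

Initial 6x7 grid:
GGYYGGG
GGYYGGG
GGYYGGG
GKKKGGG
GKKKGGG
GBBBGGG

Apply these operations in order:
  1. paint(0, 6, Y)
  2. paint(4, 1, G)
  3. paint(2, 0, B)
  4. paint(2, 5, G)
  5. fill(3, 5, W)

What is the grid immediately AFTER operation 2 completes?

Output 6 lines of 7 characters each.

After op 1 paint(0,6,Y):
GGYYGGY
GGYYGGG
GGYYGGG
GKKKGGG
GKKKGGG
GBBBGGG
After op 2 paint(4,1,G):
GGYYGGY
GGYYGGG
GGYYGGG
GKKKGGG
GGKKGGG
GBBBGGG

Answer: GGYYGGY
GGYYGGG
GGYYGGG
GKKKGGG
GGKKGGG
GBBBGGG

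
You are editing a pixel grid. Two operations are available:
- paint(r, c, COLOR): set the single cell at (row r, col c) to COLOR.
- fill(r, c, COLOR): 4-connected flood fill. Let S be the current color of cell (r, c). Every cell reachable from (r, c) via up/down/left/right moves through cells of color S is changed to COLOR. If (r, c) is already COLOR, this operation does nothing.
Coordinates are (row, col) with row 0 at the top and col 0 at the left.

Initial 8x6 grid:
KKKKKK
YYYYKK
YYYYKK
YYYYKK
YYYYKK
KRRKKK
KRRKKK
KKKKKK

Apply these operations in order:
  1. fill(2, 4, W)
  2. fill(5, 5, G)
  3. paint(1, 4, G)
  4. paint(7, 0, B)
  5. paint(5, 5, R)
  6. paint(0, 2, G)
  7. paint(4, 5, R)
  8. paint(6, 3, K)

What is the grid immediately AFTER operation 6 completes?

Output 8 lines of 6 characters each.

Answer: GGGGGG
YYYYGG
YYYYGG
YYYYGG
YYYYGG
GRRGGR
GRRGGG
BGGGGG

Derivation:
After op 1 fill(2,4,W) [28 cells changed]:
WWWWWW
YYYYWW
YYYYWW
YYYYWW
YYYYWW
WRRWWW
WRRWWW
WWWWWW
After op 2 fill(5,5,G) [28 cells changed]:
GGGGGG
YYYYGG
YYYYGG
YYYYGG
YYYYGG
GRRGGG
GRRGGG
GGGGGG
After op 3 paint(1,4,G):
GGGGGG
YYYYGG
YYYYGG
YYYYGG
YYYYGG
GRRGGG
GRRGGG
GGGGGG
After op 4 paint(7,0,B):
GGGGGG
YYYYGG
YYYYGG
YYYYGG
YYYYGG
GRRGGG
GRRGGG
BGGGGG
After op 5 paint(5,5,R):
GGGGGG
YYYYGG
YYYYGG
YYYYGG
YYYYGG
GRRGGR
GRRGGG
BGGGGG
After op 6 paint(0,2,G):
GGGGGG
YYYYGG
YYYYGG
YYYYGG
YYYYGG
GRRGGR
GRRGGG
BGGGGG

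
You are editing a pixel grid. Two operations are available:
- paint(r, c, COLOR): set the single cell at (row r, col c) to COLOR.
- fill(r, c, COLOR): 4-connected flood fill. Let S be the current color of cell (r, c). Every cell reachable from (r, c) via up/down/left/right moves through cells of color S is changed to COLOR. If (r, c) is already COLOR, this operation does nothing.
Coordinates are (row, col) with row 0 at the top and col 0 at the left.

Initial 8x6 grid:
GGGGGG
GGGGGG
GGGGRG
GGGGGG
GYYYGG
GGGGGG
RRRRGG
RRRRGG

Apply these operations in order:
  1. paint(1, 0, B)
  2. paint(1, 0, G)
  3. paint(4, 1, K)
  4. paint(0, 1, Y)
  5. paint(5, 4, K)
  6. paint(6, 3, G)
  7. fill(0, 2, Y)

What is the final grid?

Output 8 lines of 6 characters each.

Answer: YYYYYY
YYYYYY
YYYYRY
YYYYYY
YKYYYY
YYYYKY
RRRYYY
RRRRYY

Derivation:
After op 1 paint(1,0,B):
GGGGGG
BGGGGG
GGGGRG
GGGGGG
GYYYGG
GGGGGG
RRRRGG
RRRRGG
After op 2 paint(1,0,G):
GGGGGG
GGGGGG
GGGGRG
GGGGGG
GYYYGG
GGGGGG
RRRRGG
RRRRGG
After op 3 paint(4,1,K):
GGGGGG
GGGGGG
GGGGRG
GGGGGG
GKYYGG
GGGGGG
RRRRGG
RRRRGG
After op 4 paint(0,1,Y):
GYGGGG
GGGGGG
GGGGRG
GGGGGG
GKYYGG
GGGGGG
RRRRGG
RRRRGG
After op 5 paint(5,4,K):
GYGGGG
GGGGGG
GGGGRG
GGGGGG
GKYYGG
GGGGKG
RRRRGG
RRRRGG
After op 6 paint(6,3,G):
GYGGGG
GGGGGG
GGGGRG
GGGGGG
GKYYGG
GGGGKG
RRRGGG
RRRRGG
After op 7 fill(0,2,Y) [35 cells changed]:
YYYYYY
YYYYYY
YYYYRY
YYYYYY
YKYYYY
YYYYKY
RRRYYY
RRRRYY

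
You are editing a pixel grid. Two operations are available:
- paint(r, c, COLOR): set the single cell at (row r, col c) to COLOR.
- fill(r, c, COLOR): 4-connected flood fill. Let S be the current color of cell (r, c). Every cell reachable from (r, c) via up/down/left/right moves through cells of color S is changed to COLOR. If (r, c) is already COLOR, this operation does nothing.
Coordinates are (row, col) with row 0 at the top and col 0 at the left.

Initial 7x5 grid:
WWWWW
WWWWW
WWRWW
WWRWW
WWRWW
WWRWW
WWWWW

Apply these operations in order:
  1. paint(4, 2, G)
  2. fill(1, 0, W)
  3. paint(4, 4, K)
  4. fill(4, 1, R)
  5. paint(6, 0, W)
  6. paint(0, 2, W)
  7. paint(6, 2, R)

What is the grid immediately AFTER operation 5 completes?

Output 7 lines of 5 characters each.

After op 1 paint(4,2,G):
WWWWW
WWWWW
WWRWW
WWRWW
WWGWW
WWRWW
WWWWW
After op 2 fill(1,0,W) [0 cells changed]:
WWWWW
WWWWW
WWRWW
WWRWW
WWGWW
WWRWW
WWWWW
After op 3 paint(4,4,K):
WWWWW
WWWWW
WWRWW
WWRWW
WWGWK
WWRWW
WWWWW
After op 4 fill(4,1,R) [30 cells changed]:
RRRRR
RRRRR
RRRRR
RRRRR
RRGRK
RRRRR
RRRRR
After op 5 paint(6,0,W):
RRRRR
RRRRR
RRRRR
RRRRR
RRGRK
RRRRR
WRRRR

Answer: RRRRR
RRRRR
RRRRR
RRRRR
RRGRK
RRRRR
WRRRR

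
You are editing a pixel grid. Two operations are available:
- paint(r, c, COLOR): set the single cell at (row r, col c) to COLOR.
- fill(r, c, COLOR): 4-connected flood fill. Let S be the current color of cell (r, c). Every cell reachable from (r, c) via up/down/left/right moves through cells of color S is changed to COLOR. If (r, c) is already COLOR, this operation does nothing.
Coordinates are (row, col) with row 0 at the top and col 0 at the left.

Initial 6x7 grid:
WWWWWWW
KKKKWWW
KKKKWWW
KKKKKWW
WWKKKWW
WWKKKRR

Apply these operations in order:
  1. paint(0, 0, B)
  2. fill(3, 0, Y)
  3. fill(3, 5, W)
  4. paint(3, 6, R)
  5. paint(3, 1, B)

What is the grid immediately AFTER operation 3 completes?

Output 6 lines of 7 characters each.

After op 1 paint(0,0,B):
BWWWWWW
KKKKWWW
KKKKWWW
KKKKKWW
WWKKKWW
WWKKKRR
After op 2 fill(3,0,Y) [19 cells changed]:
BWWWWWW
YYYYWWW
YYYYWWW
YYYYYWW
WWYYYWW
WWYYYRR
After op 3 fill(3,5,W) [0 cells changed]:
BWWWWWW
YYYYWWW
YYYYWWW
YYYYYWW
WWYYYWW
WWYYYRR

Answer: BWWWWWW
YYYYWWW
YYYYWWW
YYYYYWW
WWYYYWW
WWYYYRR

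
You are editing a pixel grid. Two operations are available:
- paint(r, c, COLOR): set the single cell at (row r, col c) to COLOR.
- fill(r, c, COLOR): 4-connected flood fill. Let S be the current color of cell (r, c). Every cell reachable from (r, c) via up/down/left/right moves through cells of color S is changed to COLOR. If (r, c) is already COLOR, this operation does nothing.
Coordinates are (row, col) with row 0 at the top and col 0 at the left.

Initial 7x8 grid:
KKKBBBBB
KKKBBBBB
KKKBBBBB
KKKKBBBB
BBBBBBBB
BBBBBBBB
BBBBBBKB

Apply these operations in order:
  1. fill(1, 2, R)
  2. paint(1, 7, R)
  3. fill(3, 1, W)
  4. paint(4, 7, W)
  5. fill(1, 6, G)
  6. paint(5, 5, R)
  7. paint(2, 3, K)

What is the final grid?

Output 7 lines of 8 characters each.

Answer: WWWGGGGG
WWWGGGGR
WWWKGGGG
WWWWGGGG
GGGGGGGW
GGGGGRGG
GGGGGGKG

Derivation:
After op 1 fill(1,2,R) [13 cells changed]:
RRRBBBBB
RRRBBBBB
RRRBBBBB
RRRRBBBB
BBBBBBBB
BBBBBBBB
BBBBBBKB
After op 2 paint(1,7,R):
RRRBBBBB
RRRBBBBR
RRRBBBBB
RRRRBBBB
BBBBBBBB
BBBBBBBB
BBBBBBKB
After op 3 fill(3,1,W) [13 cells changed]:
WWWBBBBB
WWWBBBBR
WWWBBBBB
WWWWBBBB
BBBBBBBB
BBBBBBBB
BBBBBBKB
After op 4 paint(4,7,W):
WWWBBBBB
WWWBBBBR
WWWBBBBB
WWWWBBBB
BBBBBBBW
BBBBBBBB
BBBBBBKB
After op 5 fill(1,6,G) [40 cells changed]:
WWWGGGGG
WWWGGGGR
WWWGGGGG
WWWWGGGG
GGGGGGGW
GGGGGGGG
GGGGGGKG
After op 6 paint(5,5,R):
WWWGGGGG
WWWGGGGR
WWWGGGGG
WWWWGGGG
GGGGGGGW
GGGGGRGG
GGGGGGKG
After op 7 paint(2,3,K):
WWWGGGGG
WWWGGGGR
WWWKGGGG
WWWWGGGG
GGGGGGGW
GGGGGRGG
GGGGGGKG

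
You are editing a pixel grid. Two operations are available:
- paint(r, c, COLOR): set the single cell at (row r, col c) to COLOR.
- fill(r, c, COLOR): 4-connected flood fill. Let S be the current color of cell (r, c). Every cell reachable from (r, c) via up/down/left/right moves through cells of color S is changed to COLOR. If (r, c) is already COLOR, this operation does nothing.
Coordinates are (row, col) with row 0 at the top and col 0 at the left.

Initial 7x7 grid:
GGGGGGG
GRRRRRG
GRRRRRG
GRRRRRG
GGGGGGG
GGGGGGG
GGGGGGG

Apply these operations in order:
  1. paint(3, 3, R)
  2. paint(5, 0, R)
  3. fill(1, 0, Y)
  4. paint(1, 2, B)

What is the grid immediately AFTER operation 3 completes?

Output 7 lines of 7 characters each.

Answer: YYYYYYY
YRRRRRY
YRRRRRY
YRRRRRY
YYYYYYY
RYYYYYY
YYYYYYY

Derivation:
After op 1 paint(3,3,R):
GGGGGGG
GRRRRRG
GRRRRRG
GRRRRRG
GGGGGGG
GGGGGGG
GGGGGGG
After op 2 paint(5,0,R):
GGGGGGG
GRRRRRG
GRRRRRG
GRRRRRG
GGGGGGG
RGGGGGG
GGGGGGG
After op 3 fill(1,0,Y) [33 cells changed]:
YYYYYYY
YRRRRRY
YRRRRRY
YRRRRRY
YYYYYYY
RYYYYYY
YYYYYYY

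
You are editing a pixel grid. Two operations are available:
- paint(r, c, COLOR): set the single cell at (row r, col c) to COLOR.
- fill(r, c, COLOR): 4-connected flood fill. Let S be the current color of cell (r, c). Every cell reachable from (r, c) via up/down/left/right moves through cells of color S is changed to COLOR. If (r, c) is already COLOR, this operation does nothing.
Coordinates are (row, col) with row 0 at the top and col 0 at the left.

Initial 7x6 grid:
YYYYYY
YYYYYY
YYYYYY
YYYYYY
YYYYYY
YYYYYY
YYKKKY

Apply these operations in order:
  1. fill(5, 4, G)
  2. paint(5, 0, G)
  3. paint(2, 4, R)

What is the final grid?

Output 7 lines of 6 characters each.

After op 1 fill(5,4,G) [39 cells changed]:
GGGGGG
GGGGGG
GGGGGG
GGGGGG
GGGGGG
GGGGGG
GGKKKG
After op 2 paint(5,0,G):
GGGGGG
GGGGGG
GGGGGG
GGGGGG
GGGGGG
GGGGGG
GGKKKG
After op 3 paint(2,4,R):
GGGGGG
GGGGGG
GGGGRG
GGGGGG
GGGGGG
GGGGGG
GGKKKG

Answer: GGGGGG
GGGGGG
GGGGRG
GGGGGG
GGGGGG
GGGGGG
GGKKKG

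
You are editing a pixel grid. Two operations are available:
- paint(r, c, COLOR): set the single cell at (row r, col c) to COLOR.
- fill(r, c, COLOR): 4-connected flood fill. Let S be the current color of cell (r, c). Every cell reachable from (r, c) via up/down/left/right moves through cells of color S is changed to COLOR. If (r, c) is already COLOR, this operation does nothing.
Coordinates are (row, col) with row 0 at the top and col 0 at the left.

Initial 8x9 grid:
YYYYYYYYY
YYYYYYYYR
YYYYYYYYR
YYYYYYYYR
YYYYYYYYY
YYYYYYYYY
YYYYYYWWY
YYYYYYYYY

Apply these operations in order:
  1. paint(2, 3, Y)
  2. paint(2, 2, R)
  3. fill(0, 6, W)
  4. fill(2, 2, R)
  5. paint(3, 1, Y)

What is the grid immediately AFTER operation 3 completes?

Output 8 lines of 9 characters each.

After op 1 paint(2,3,Y):
YYYYYYYYY
YYYYYYYYR
YYYYYYYYR
YYYYYYYYR
YYYYYYYYY
YYYYYYYYY
YYYYYYWWY
YYYYYYYYY
After op 2 paint(2,2,R):
YYYYYYYYY
YYYYYYYYR
YYRYYYYYR
YYYYYYYYR
YYYYYYYYY
YYYYYYYYY
YYYYYYWWY
YYYYYYYYY
After op 3 fill(0,6,W) [66 cells changed]:
WWWWWWWWW
WWWWWWWWR
WWRWWWWWR
WWWWWWWWR
WWWWWWWWW
WWWWWWWWW
WWWWWWWWW
WWWWWWWWW

Answer: WWWWWWWWW
WWWWWWWWR
WWRWWWWWR
WWWWWWWWR
WWWWWWWWW
WWWWWWWWW
WWWWWWWWW
WWWWWWWWW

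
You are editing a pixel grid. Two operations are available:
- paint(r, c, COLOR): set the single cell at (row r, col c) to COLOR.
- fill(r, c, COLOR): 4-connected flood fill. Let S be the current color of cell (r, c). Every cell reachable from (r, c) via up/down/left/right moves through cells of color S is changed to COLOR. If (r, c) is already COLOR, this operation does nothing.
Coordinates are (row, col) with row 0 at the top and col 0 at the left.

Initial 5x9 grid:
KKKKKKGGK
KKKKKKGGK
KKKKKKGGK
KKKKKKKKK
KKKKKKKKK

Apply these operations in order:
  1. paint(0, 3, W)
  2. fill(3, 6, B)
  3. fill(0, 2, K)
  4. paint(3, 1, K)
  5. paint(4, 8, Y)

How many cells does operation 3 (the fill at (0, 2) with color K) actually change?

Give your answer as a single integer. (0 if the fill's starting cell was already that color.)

After op 1 paint(0,3,W):
KKKWKKGGK
KKKKKKGGK
KKKKKKGGK
KKKKKKKKK
KKKKKKKKK
After op 2 fill(3,6,B) [38 cells changed]:
BBBWBBGGB
BBBBBBGGB
BBBBBBGGB
BBBBBBBBB
BBBBBBBBB
After op 3 fill(0,2,K) [38 cells changed]:
KKKWKKGGK
KKKKKKGGK
KKKKKKGGK
KKKKKKKKK
KKKKKKKKK

Answer: 38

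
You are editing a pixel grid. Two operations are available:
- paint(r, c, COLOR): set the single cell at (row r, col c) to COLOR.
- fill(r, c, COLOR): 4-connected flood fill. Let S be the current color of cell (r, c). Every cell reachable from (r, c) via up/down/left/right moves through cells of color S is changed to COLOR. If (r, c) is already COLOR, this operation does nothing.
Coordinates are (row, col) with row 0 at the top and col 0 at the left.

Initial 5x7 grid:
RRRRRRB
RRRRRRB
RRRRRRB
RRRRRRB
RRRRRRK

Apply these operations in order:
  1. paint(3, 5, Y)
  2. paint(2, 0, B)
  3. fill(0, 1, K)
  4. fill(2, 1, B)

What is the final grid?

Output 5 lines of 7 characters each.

Answer: BBBBBBB
BBBBBBB
BBBBBBB
BBBBBYB
BBBBBBB

Derivation:
After op 1 paint(3,5,Y):
RRRRRRB
RRRRRRB
RRRRRRB
RRRRRYB
RRRRRRK
After op 2 paint(2,0,B):
RRRRRRB
RRRRRRB
BRRRRRB
RRRRRYB
RRRRRRK
After op 3 fill(0,1,K) [28 cells changed]:
KKKKKKB
KKKKKKB
BKKKKKB
KKKKKYB
KKKKKKK
After op 4 fill(2,1,B) [29 cells changed]:
BBBBBBB
BBBBBBB
BBBBBBB
BBBBBYB
BBBBBBB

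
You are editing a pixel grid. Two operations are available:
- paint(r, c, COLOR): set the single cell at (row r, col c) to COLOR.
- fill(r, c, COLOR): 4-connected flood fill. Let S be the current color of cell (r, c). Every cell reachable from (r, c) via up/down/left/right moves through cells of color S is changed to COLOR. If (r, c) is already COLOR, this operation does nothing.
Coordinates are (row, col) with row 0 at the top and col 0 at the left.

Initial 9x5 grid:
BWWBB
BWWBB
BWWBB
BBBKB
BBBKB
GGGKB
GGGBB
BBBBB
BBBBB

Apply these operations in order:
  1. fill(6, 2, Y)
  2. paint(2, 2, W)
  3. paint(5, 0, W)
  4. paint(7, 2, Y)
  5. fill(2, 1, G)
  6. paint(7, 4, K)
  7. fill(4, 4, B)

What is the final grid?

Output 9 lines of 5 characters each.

Answer: BGGBB
BGGBB
BGGBB
BBBKB
BBBKB
WYYKB
YYYBB
BBYBK
BBBBB

Derivation:
After op 1 fill(6,2,Y) [6 cells changed]:
BWWBB
BWWBB
BWWBB
BBBKB
BBBKB
YYYKB
YYYBB
BBBBB
BBBBB
After op 2 paint(2,2,W):
BWWBB
BWWBB
BWWBB
BBBKB
BBBKB
YYYKB
YYYBB
BBBBB
BBBBB
After op 3 paint(5,0,W):
BWWBB
BWWBB
BWWBB
BBBKB
BBBKB
WYYKB
YYYBB
BBBBB
BBBBB
After op 4 paint(7,2,Y):
BWWBB
BWWBB
BWWBB
BBBKB
BBBKB
WYYKB
YYYBB
BBYBB
BBBBB
After op 5 fill(2,1,G) [6 cells changed]:
BGGBB
BGGBB
BGGBB
BBBKB
BBBKB
WYYKB
YYYBB
BBYBB
BBBBB
After op 6 paint(7,4,K):
BGGBB
BGGBB
BGGBB
BBBKB
BBBKB
WYYKB
YYYBB
BBYBK
BBBBB
After op 7 fill(4,4,B) [0 cells changed]:
BGGBB
BGGBB
BGGBB
BBBKB
BBBKB
WYYKB
YYYBB
BBYBK
BBBBB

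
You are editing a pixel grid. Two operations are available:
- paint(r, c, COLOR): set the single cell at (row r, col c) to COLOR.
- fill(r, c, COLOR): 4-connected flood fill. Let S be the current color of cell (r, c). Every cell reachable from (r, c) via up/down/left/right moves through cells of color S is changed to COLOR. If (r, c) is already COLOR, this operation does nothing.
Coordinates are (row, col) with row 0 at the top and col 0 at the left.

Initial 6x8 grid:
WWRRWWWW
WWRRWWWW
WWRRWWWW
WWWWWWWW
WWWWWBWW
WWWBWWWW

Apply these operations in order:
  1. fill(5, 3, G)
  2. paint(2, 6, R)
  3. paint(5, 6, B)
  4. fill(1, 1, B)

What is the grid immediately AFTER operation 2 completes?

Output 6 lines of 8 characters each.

Answer: WWRRWWWW
WWRRWWWW
WWRRWWRW
WWWWWWWW
WWWWWBWW
WWWGWWWW

Derivation:
After op 1 fill(5,3,G) [1 cells changed]:
WWRRWWWW
WWRRWWWW
WWRRWWWW
WWWWWWWW
WWWWWBWW
WWWGWWWW
After op 2 paint(2,6,R):
WWRRWWWW
WWRRWWWW
WWRRWWRW
WWWWWWWW
WWWWWBWW
WWWGWWWW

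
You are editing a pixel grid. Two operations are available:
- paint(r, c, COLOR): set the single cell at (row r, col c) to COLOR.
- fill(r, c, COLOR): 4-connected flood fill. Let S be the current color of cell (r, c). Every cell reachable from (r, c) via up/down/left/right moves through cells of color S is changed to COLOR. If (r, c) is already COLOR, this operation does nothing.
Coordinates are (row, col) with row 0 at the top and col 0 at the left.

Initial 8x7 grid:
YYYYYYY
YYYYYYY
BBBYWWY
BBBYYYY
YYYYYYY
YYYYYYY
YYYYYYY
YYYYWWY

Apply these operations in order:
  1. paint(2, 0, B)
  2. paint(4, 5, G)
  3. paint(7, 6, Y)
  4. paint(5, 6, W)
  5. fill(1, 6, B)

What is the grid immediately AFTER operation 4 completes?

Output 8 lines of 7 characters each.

Answer: YYYYYYY
YYYYYYY
BBBYWWY
BBBYYYY
YYYYYGY
YYYYYYW
YYYYYYY
YYYYWWY

Derivation:
After op 1 paint(2,0,B):
YYYYYYY
YYYYYYY
BBBYWWY
BBBYYYY
YYYYYYY
YYYYYYY
YYYYYYY
YYYYWWY
After op 2 paint(4,5,G):
YYYYYYY
YYYYYYY
BBBYWWY
BBBYYYY
YYYYYGY
YYYYYYY
YYYYYYY
YYYYWWY
After op 3 paint(7,6,Y):
YYYYYYY
YYYYYYY
BBBYWWY
BBBYYYY
YYYYYGY
YYYYYYY
YYYYYYY
YYYYWWY
After op 4 paint(5,6,W):
YYYYYYY
YYYYYYY
BBBYWWY
BBBYYYY
YYYYYGY
YYYYYYW
YYYYYYY
YYYYWWY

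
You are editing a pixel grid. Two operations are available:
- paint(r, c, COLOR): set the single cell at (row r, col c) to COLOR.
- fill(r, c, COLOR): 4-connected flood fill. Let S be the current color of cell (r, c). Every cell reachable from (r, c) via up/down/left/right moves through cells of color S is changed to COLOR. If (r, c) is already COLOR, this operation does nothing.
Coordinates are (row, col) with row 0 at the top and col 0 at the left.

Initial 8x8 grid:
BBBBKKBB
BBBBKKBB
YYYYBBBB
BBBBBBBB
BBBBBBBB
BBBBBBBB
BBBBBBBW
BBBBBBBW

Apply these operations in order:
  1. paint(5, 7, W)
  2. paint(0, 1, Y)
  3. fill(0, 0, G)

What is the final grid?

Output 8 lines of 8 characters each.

After op 1 paint(5,7,W):
BBBBKKBB
BBBBKKBB
YYYYBBBB
BBBBBBBB
BBBBBBBB
BBBBBBBW
BBBBBBBW
BBBBBBBW
After op 2 paint(0,1,Y):
BYBBKKBB
BBBBKKBB
YYYYBBBB
BBBBBBBB
BBBBBBBB
BBBBBBBW
BBBBBBBW
BBBBBBBW
After op 3 fill(0,0,G) [7 cells changed]:
GYGGKKBB
GGGGKKBB
YYYYBBBB
BBBBBBBB
BBBBBBBB
BBBBBBBW
BBBBBBBW
BBBBBBBW

Answer: GYGGKKBB
GGGGKKBB
YYYYBBBB
BBBBBBBB
BBBBBBBB
BBBBBBBW
BBBBBBBW
BBBBBBBW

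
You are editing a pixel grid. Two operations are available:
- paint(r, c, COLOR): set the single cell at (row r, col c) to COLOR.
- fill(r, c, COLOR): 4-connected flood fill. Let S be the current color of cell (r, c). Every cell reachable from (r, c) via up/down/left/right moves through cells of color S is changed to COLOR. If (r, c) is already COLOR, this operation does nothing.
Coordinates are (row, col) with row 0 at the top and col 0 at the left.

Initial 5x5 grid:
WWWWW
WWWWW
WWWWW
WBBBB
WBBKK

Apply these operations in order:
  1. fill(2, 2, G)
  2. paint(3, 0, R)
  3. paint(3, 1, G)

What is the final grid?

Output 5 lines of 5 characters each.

After op 1 fill(2,2,G) [17 cells changed]:
GGGGG
GGGGG
GGGGG
GBBBB
GBBKK
After op 2 paint(3,0,R):
GGGGG
GGGGG
GGGGG
RBBBB
GBBKK
After op 3 paint(3,1,G):
GGGGG
GGGGG
GGGGG
RGBBB
GBBKK

Answer: GGGGG
GGGGG
GGGGG
RGBBB
GBBKK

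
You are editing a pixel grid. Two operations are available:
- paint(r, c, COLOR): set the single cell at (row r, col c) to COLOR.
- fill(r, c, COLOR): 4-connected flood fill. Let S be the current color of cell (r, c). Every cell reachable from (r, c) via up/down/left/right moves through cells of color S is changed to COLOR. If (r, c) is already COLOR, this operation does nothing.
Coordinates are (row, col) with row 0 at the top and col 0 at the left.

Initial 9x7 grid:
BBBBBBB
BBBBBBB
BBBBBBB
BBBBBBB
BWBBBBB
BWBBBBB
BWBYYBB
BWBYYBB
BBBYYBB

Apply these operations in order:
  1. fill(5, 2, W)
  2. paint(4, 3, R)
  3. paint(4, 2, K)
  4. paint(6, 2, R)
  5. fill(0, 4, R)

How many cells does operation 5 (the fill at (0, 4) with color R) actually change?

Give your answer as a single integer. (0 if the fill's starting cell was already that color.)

Answer: 54

Derivation:
After op 1 fill(5,2,W) [53 cells changed]:
WWWWWWW
WWWWWWW
WWWWWWW
WWWWWWW
WWWWWWW
WWWWWWW
WWWYYWW
WWWYYWW
WWWYYWW
After op 2 paint(4,3,R):
WWWWWWW
WWWWWWW
WWWWWWW
WWWWWWW
WWWRWWW
WWWWWWW
WWWYYWW
WWWYYWW
WWWYYWW
After op 3 paint(4,2,K):
WWWWWWW
WWWWWWW
WWWWWWW
WWWWWWW
WWKRWWW
WWWWWWW
WWWYYWW
WWWYYWW
WWWYYWW
After op 4 paint(6,2,R):
WWWWWWW
WWWWWWW
WWWWWWW
WWWWWWW
WWKRWWW
WWWWWWW
WWRYYWW
WWWYYWW
WWWYYWW
After op 5 fill(0,4,R) [54 cells changed]:
RRRRRRR
RRRRRRR
RRRRRRR
RRRRRRR
RRKRRRR
RRRRRRR
RRRYYRR
RRRYYRR
RRRYYRR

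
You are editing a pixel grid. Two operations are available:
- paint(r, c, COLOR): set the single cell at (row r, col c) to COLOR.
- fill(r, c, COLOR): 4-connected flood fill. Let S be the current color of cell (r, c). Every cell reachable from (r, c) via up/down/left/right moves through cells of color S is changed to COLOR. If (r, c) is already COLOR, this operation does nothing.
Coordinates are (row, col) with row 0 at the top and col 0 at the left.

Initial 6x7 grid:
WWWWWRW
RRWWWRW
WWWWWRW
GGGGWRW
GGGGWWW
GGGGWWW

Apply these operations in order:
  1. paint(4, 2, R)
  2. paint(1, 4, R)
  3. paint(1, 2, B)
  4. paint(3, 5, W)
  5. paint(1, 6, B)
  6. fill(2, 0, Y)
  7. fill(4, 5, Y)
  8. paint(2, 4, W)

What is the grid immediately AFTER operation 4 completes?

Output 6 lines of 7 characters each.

Answer: WWWWWRW
RRBWRRW
WWWWWRW
GGGGWWW
GGRGWWW
GGGGWWW

Derivation:
After op 1 paint(4,2,R):
WWWWWRW
RRWWWRW
WWWWWRW
GGGGWRW
GGRGWWW
GGGGWWW
After op 2 paint(1,4,R):
WWWWWRW
RRWWRRW
WWWWWRW
GGGGWRW
GGRGWWW
GGGGWWW
After op 3 paint(1,2,B):
WWWWWRW
RRBWRRW
WWWWWRW
GGGGWRW
GGRGWWW
GGGGWWW
After op 4 paint(3,5,W):
WWWWWRW
RRBWRRW
WWWWWRW
GGGGWWW
GGRGWWW
GGGGWWW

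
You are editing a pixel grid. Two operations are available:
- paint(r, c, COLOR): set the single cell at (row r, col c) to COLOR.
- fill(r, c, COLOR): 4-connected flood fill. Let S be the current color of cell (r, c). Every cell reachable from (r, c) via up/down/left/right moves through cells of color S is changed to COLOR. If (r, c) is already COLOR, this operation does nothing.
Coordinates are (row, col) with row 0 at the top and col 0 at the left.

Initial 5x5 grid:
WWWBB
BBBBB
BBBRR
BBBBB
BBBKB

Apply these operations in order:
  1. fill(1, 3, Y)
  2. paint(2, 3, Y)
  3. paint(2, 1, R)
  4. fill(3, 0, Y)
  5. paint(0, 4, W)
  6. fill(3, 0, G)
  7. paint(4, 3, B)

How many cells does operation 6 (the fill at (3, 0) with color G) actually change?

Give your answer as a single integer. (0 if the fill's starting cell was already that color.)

After op 1 fill(1,3,Y) [19 cells changed]:
WWWYY
YYYYY
YYYRR
YYYYY
YYYKY
After op 2 paint(2,3,Y):
WWWYY
YYYYY
YYYYR
YYYYY
YYYKY
After op 3 paint(2,1,R):
WWWYY
YYYYY
YRYYR
YYYYY
YYYKY
After op 4 fill(3,0,Y) [0 cells changed]:
WWWYY
YYYYY
YRYYR
YYYYY
YYYKY
After op 5 paint(0,4,W):
WWWYW
YYYYY
YRYYR
YYYYY
YYYKY
After op 6 fill(3,0,G) [18 cells changed]:
WWWGW
GGGGG
GRGGR
GGGGG
GGGKG

Answer: 18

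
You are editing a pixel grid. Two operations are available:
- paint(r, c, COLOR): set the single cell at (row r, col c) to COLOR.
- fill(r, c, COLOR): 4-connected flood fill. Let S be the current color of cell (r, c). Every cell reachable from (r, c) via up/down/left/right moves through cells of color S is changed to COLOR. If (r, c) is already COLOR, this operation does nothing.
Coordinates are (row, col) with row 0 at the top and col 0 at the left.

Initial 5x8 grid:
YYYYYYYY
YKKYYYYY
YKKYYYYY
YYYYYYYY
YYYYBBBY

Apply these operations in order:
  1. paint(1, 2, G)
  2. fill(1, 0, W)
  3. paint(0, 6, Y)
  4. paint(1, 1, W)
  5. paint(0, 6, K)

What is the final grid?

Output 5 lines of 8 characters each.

Answer: WWWWWWKW
WWGWWWWW
WKKWWWWW
WWWWWWWW
WWWWBBBW

Derivation:
After op 1 paint(1,2,G):
YYYYYYYY
YKGYYYYY
YKKYYYYY
YYYYYYYY
YYYYBBBY
After op 2 fill(1,0,W) [33 cells changed]:
WWWWWWWW
WKGWWWWW
WKKWWWWW
WWWWWWWW
WWWWBBBW
After op 3 paint(0,6,Y):
WWWWWWYW
WKGWWWWW
WKKWWWWW
WWWWWWWW
WWWWBBBW
After op 4 paint(1,1,W):
WWWWWWYW
WWGWWWWW
WKKWWWWW
WWWWWWWW
WWWWBBBW
After op 5 paint(0,6,K):
WWWWWWKW
WWGWWWWW
WKKWWWWW
WWWWWWWW
WWWWBBBW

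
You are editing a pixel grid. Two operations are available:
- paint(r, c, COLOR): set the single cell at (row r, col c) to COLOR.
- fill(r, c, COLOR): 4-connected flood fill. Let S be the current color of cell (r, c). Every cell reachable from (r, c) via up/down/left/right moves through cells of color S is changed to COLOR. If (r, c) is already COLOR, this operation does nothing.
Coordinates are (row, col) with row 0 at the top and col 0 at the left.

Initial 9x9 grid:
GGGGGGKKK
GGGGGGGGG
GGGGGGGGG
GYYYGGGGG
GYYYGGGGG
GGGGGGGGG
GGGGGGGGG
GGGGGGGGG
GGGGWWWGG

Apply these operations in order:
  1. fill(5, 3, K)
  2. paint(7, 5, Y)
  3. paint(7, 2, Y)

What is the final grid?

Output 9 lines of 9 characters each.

Answer: KKKKKKKKK
KKKKKKKKK
KKKKKKKKK
KYYYKKKKK
KYYYKKKKK
KKKKKKKKK
KKKKKKKKK
KKYKKYKKK
KKKKWWWKK

Derivation:
After op 1 fill(5,3,K) [69 cells changed]:
KKKKKKKKK
KKKKKKKKK
KKKKKKKKK
KYYYKKKKK
KYYYKKKKK
KKKKKKKKK
KKKKKKKKK
KKKKKKKKK
KKKKWWWKK
After op 2 paint(7,5,Y):
KKKKKKKKK
KKKKKKKKK
KKKKKKKKK
KYYYKKKKK
KYYYKKKKK
KKKKKKKKK
KKKKKKKKK
KKKKKYKKK
KKKKWWWKK
After op 3 paint(7,2,Y):
KKKKKKKKK
KKKKKKKKK
KKKKKKKKK
KYYYKKKKK
KYYYKKKKK
KKKKKKKKK
KKKKKKKKK
KKYKKYKKK
KKKKWWWKK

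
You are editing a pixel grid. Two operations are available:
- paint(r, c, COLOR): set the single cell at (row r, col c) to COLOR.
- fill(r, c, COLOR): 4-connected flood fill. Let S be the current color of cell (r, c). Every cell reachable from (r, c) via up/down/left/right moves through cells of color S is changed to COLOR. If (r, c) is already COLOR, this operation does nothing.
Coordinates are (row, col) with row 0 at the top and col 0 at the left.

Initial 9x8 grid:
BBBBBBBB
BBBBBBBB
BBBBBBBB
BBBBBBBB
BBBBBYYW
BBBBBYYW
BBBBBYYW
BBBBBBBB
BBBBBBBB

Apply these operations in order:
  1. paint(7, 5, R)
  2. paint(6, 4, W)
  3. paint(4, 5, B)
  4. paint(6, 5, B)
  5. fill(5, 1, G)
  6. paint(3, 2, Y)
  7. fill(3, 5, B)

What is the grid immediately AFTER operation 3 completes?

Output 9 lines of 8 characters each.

Answer: BBBBBBBB
BBBBBBBB
BBBBBBBB
BBBBBBBB
BBBBBBYW
BBBBBYYW
BBBBWYYW
BBBBBRBB
BBBBBBBB

Derivation:
After op 1 paint(7,5,R):
BBBBBBBB
BBBBBBBB
BBBBBBBB
BBBBBBBB
BBBBBYYW
BBBBBYYW
BBBBBYYW
BBBBBRBB
BBBBBBBB
After op 2 paint(6,4,W):
BBBBBBBB
BBBBBBBB
BBBBBBBB
BBBBBBBB
BBBBBYYW
BBBBBYYW
BBBBWYYW
BBBBBRBB
BBBBBBBB
After op 3 paint(4,5,B):
BBBBBBBB
BBBBBBBB
BBBBBBBB
BBBBBBBB
BBBBBBYW
BBBBBYYW
BBBBWYYW
BBBBBRBB
BBBBBBBB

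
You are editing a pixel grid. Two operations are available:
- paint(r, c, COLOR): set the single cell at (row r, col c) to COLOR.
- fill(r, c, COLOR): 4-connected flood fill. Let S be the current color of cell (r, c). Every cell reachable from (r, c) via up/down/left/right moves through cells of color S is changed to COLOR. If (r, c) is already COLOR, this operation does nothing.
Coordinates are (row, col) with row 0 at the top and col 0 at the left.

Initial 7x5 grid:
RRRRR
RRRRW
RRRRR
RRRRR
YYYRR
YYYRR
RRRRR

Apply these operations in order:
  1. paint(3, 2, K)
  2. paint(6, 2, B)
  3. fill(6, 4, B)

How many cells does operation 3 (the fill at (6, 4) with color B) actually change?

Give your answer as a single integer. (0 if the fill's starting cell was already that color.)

Answer: 24

Derivation:
After op 1 paint(3,2,K):
RRRRR
RRRRW
RRRRR
RRKRR
YYYRR
YYYRR
RRRRR
After op 2 paint(6,2,B):
RRRRR
RRRRW
RRRRR
RRKRR
YYYRR
YYYRR
RRBRR
After op 3 fill(6,4,B) [24 cells changed]:
BBBBB
BBBBW
BBBBB
BBKBB
YYYBB
YYYBB
RRBBB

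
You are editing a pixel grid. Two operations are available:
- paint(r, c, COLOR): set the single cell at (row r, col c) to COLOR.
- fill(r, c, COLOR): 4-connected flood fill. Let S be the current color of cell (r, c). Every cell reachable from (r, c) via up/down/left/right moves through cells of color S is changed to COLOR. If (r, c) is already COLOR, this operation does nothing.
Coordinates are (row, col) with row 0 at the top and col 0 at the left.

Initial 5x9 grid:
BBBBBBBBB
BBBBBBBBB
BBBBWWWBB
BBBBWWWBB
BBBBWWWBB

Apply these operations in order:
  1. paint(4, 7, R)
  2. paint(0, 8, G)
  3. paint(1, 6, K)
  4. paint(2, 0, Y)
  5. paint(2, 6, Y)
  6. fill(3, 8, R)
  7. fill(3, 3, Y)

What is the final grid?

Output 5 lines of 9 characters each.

Answer: YYYYYYYYG
YYYYYYKYY
YYYYWWYYY
YYYYWWWYY
YYYYWWWYY

Derivation:
After op 1 paint(4,7,R):
BBBBBBBBB
BBBBBBBBB
BBBBWWWBB
BBBBWWWBB
BBBBWWWRB
After op 2 paint(0,8,G):
BBBBBBBBG
BBBBBBBBB
BBBBWWWBB
BBBBWWWBB
BBBBWWWRB
After op 3 paint(1,6,K):
BBBBBBBBG
BBBBBBKBB
BBBBWWWBB
BBBBWWWBB
BBBBWWWRB
After op 4 paint(2,0,Y):
BBBBBBBBG
BBBBBBKBB
YBBBWWWBB
BBBBWWWBB
BBBBWWWRB
After op 5 paint(2,6,Y):
BBBBBBBBG
BBBBBBKBB
YBBBWWYBB
BBBBWWWBB
BBBBWWWRB
After op 6 fill(3,8,R) [32 cells changed]:
RRRRRRRRG
RRRRRRKRR
YRRRWWYRR
RRRRWWWRR
RRRRWWWRR
After op 7 fill(3,3,Y) [33 cells changed]:
YYYYYYYYG
YYYYYYKYY
YYYYWWYYY
YYYYWWWYY
YYYYWWWYY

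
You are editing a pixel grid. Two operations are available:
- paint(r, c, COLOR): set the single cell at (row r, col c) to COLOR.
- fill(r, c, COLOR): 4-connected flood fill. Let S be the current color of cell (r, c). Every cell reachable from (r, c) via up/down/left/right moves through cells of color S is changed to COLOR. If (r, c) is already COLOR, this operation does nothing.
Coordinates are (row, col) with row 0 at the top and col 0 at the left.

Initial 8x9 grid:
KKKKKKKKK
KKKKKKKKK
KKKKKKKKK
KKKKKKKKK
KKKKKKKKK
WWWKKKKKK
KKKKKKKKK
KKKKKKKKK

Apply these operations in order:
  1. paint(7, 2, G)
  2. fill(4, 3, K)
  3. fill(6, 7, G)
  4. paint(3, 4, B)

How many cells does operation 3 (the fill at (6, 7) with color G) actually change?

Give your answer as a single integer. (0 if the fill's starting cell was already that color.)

Answer: 68

Derivation:
After op 1 paint(7,2,G):
KKKKKKKKK
KKKKKKKKK
KKKKKKKKK
KKKKKKKKK
KKKKKKKKK
WWWKKKKKK
KKKKKKKKK
KKGKKKKKK
After op 2 fill(4,3,K) [0 cells changed]:
KKKKKKKKK
KKKKKKKKK
KKKKKKKKK
KKKKKKKKK
KKKKKKKKK
WWWKKKKKK
KKKKKKKKK
KKGKKKKKK
After op 3 fill(6,7,G) [68 cells changed]:
GGGGGGGGG
GGGGGGGGG
GGGGGGGGG
GGGGGGGGG
GGGGGGGGG
WWWGGGGGG
GGGGGGGGG
GGGGGGGGG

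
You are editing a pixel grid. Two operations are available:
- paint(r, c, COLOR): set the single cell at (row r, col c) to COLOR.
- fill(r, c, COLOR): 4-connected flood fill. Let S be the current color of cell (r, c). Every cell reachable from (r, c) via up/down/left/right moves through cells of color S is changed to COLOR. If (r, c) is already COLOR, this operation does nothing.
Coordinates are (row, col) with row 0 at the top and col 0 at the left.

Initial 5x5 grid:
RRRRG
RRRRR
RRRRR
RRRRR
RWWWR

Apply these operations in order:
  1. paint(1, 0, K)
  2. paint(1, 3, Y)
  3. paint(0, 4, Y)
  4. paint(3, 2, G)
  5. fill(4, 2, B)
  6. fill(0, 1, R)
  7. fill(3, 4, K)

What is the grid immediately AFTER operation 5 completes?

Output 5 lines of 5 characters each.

Answer: RRRRY
KRRYR
RRRRR
RRGRR
RBBBR

Derivation:
After op 1 paint(1,0,K):
RRRRG
KRRRR
RRRRR
RRRRR
RWWWR
After op 2 paint(1,3,Y):
RRRRG
KRRYR
RRRRR
RRRRR
RWWWR
After op 3 paint(0,4,Y):
RRRRY
KRRYR
RRRRR
RRRRR
RWWWR
After op 4 paint(3,2,G):
RRRRY
KRRYR
RRRRR
RRGRR
RWWWR
After op 5 fill(4,2,B) [3 cells changed]:
RRRRY
KRRYR
RRRRR
RRGRR
RBBBR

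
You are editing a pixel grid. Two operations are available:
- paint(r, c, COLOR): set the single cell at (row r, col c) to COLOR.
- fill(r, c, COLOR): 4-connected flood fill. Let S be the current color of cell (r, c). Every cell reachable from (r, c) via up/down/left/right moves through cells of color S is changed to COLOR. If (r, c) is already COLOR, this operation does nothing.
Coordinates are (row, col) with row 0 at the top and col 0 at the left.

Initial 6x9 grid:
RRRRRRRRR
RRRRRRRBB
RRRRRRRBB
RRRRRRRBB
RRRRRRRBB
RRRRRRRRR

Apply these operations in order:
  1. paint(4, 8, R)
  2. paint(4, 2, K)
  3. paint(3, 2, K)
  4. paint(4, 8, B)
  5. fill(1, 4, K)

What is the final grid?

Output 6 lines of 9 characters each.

After op 1 paint(4,8,R):
RRRRRRRRR
RRRRRRRBB
RRRRRRRBB
RRRRRRRBB
RRRRRRRBR
RRRRRRRRR
After op 2 paint(4,2,K):
RRRRRRRRR
RRRRRRRBB
RRRRRRRBB
RRRRRRRBB
RRKRRRRBR
RRRRRRRRR
After op 3 paint(3,2,K):
RRRRRRRRR
RRRRRRRBB
RRRRRRRBB
RRKRRRRBB
RRKRRRRBR
RRRRRRRRR
After op 4 paint(4,8,B):
RRRRRRRRR
RRRRRRRBB
RRRRRRRBB
RRKRRRRBB
RRKRRRRBB
RRRRRRRRR
After op 5 fill(1,4,K) [44 cells changed]:
KKKKKKKKK
KKKKKKKBB
KKKKKKKBB
KKKKKKKBB
KKKKKKKBB
KKKKKKKKK

Answer: KKKKKKKKK
KKKKKKKBB
KKKKKKKBB
KKKKKKKBB
KKKKKKKBB
KKKKKKKKK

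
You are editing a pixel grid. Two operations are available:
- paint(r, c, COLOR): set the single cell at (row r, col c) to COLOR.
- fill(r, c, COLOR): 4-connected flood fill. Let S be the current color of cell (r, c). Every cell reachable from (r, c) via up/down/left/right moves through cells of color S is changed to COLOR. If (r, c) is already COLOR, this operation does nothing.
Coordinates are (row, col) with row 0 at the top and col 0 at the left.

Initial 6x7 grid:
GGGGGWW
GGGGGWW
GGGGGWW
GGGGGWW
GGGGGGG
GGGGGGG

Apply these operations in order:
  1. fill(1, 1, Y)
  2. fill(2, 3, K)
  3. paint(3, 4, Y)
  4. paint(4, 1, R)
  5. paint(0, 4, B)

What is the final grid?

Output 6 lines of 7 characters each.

Answer: KKKKBWW
KKKKKWW
KKKKKWW
KKKKYWW
KRKKKKK
KKKKKKK

Derivation:
After op 1 fill(1,1,Y) [34 cells changed]:
YYYYYWW
YYYYYWW
YYYYYWW
YYYYYWW
YYYYYYY
YYYYYYY
After op 2 fill(2,3,K) [34 cells changed]:
KKKKKWW
KKKKKWW
KKKKKWW
KKKKKWW
KKKKKKK
KKKKKKK
After op 3 paint(3,4,Y):
KKKKKWW
KKKKKWW
KKKKKWW
KKKKYWW
KKKKKKK
KKKKKKK
After op 4 paint(4,1,R):
KKKKKWW
KKKKKWW
KKKKKWW
KKKKYWW
KRKKKKK
KKKKKKK
After op 5 paint(0,4,B):
KKKKBWW
KKKKKWW
KKKKKWW
KKKKYWW
KRKKKKK
KKKKKKK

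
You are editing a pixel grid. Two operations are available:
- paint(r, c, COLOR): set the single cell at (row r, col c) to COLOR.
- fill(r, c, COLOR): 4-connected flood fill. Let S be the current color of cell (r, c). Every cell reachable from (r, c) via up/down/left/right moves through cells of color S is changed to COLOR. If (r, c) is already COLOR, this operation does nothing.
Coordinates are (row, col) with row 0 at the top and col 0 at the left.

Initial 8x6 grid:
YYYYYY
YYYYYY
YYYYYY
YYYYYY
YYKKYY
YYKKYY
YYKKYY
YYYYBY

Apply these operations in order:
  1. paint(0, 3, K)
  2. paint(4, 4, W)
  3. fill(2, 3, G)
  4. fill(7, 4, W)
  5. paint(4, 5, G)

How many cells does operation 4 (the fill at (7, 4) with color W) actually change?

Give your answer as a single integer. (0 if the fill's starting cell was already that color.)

After op 1 paint(0,3,K):
YYYKYY
YYYYYY
YYYYYY
YYYYYY
YYKKYY
YYKKYY
YYKKYY
YYYYBY
After op 2 paint(4,4,W):
YYYKYY
YYYYYY
YYYYYY
YYYYYY
YYKKWY
YYKKYY
YYKKYY
YYYYBY
After op 3 fill(2,3,G) [39 cells changed]:
GGGKGG
GGGGGG
GGGGGG
GGGGGG
GGKKWG
GGKKGG
GGKKGG
GGGGBG
After op 4 fill(7,4,W) [1 cells changed]:
GGGKGG
GGGGGG
GGGGGG
GGGGGG
GGKKWG
GGKKGG
GGKKGG
GGGGWG

Answer: 1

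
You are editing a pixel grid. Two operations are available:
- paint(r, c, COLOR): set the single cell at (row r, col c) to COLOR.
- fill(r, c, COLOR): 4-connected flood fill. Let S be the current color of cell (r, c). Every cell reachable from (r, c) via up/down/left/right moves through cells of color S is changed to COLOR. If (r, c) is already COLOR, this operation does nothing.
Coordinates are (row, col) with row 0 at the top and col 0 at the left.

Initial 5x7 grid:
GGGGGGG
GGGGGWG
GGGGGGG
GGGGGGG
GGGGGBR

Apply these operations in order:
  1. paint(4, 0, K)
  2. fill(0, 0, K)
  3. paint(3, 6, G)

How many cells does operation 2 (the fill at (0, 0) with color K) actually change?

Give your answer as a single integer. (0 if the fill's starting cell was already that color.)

Answer: 31

Derivation:
After op 1 paint(4,0,K):
GGGGGGG
GGGGGWG
GGGGGGG
GGGGGGG
KGGGGBR
After op 2 fill(0,0,K) [31 cells changed]:
KKKKKKK
KKKKKWK
KKKKKKK
KKKKKKK
KKKKKBR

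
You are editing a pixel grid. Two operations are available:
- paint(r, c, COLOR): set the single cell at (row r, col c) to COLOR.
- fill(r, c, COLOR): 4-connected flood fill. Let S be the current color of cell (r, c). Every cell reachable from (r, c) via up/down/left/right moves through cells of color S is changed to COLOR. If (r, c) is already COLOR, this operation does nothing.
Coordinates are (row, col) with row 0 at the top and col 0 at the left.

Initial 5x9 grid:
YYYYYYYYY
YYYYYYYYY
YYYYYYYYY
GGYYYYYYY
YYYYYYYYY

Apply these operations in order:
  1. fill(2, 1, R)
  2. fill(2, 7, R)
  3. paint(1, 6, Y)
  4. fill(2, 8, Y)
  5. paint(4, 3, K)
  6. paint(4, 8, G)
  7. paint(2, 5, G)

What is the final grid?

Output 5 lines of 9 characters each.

Answer: YYYYYYYYY
YYYYYYYYY
YYYYYGYYY
GGYYYYYYY
YYYKYYYYG

Derivation:
After op 1 fill(2,1,R) [43 cells changed]:
RRRRRRRRR
RRRRRRRRR
RRRRRRRRR
GGRRRRRRR
RRRRRRRRR
After op 2 fill(2,7,R) [0 cells changed]:
RRRRRRRRR
RRRRRRRRR
RRRRRRRRR
GGRRRRRRR
RRRRRRRRR
After op 3 paint(1,6,Y):
RRRRRRRRR
RRRRRRYRR
RRRRRRRRR
GGRRRRRRR
RRRRRRRRR
After op 4 fill(2,8,Y) [42 cells changed]:
YYYYYYYYY
YYYYYYYYY
YYYYYYYYY
GGYYYYYYY
YYYYYYYYY
After op 5 paint(4,3,K):
YYYYYYYYY
YYYYYYYYY
YYYYYYYYY
GGYYYYYYY
YYYKYYYYY
After op 6 paint(4,8,G):
YYYYYYYYY
YYYYYYYYY
YYYYYYYYY
GGYYYYYYY
YYYKYYYYG
After op 7 paint(2,5,G):
YYYYYYYYY
YYYYYYYYY
YYYYYGYYY
GGYYYYYYY
YYYKYYYYG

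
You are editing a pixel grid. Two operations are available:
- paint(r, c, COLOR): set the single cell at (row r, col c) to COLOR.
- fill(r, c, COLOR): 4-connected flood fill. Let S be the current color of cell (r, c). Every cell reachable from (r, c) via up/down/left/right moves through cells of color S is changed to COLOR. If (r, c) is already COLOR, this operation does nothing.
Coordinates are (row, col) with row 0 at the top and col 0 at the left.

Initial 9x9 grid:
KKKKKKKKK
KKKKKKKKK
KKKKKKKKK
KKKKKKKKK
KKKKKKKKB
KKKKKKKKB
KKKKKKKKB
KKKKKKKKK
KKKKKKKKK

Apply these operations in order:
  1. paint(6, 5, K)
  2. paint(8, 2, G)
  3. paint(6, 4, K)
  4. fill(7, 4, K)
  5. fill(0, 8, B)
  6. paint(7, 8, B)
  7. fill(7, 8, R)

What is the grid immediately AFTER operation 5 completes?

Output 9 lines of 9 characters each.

After op 1 paint(6,5,K):
KKKKKKKKK
KKKKKKKKK
KKKKKKKKK
KKKKKKKKK
KKKKKKKKB
KKKKKKKKB
KKKKKKKKB
KKKKKKKKK
KKKKKKKKK
After op 2 paint(8,2,G):
KKKKKKKKK
KKKKKKKKK
KKKKKKKKK
KKKKKKKKK
KKKKKKKKB
KKKKKKKKB
KKKKKKKKB
KKKKKKKKK
KKGKKKKKK
After op 3 paint(6,4,K):
KKKKKKKKK
KKKKKKKKK
KKKKKKKKK
KKKKKKKKK
KKKKKKKKB
KKKKKKKKB
KKKKKKKKB
KKKKKKKKK
KKGKKKKKK
After op 4 fill(7,4,K) [0 cells changed]:
KKKKKKKKK
KKKKKKKKK
KKKKKKKKK
KKKKKKKKK
KKKKKKKKB
KKKKKKKKB
KKKKKKKKB
KKKKKKKKK
KKGKKKKKK
After op 5 fill(0,8,B) [77 cells changed]:
BBBBBBBBB
BBBBBBBBB
BBBBBBBBB
BBBBBBBBB
BBBBBBBBB
BBBBBBBBB
BBBBBBBBB
BBBBBBBBB
BBGBBBBBB

Answer: BBBBBBBBB
BBBBBBBBB
BBBBBBBBB
BBBBBBBBB
BBBBBBBBB
BBBBBBBBB
BBBBBBBBB
BBBBBBBBB
BBGBBBBBB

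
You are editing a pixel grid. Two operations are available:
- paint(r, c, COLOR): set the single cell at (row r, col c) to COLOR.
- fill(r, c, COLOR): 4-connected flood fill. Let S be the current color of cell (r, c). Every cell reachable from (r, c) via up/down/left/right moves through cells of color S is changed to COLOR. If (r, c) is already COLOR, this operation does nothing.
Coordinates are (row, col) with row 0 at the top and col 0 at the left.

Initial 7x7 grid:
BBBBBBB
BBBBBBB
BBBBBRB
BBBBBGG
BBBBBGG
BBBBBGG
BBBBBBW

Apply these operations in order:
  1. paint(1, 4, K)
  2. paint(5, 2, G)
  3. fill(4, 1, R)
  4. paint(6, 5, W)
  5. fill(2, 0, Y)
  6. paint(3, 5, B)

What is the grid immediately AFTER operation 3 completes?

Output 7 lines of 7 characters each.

After op 1 paint(1,4,K):
BBBBBBB
BBBBKBB
BBBBBRB
BBBBBGG
BBBBBGG
BBBBBGG
BBBBBBW
After op 2 paint(5,2,G):
BBBBBBB
BBBBKBB
BBBBBRB
BBBBBGG
BBBBBGG
BBGBBGG
BBBBBBW
After op 3 fill(4,1,R) [39 cells changed]:
RRRRRRR
RRRRKRR
RRRRRRR
RRRRRGG
RRRRRGG
RRGRRGG
RRRRRRW

Answer: RRRRRRR
RRRRKRR
RRRRRRR
RRRRRGG
RRRRRGG
RRGRRGG
RRRRRRW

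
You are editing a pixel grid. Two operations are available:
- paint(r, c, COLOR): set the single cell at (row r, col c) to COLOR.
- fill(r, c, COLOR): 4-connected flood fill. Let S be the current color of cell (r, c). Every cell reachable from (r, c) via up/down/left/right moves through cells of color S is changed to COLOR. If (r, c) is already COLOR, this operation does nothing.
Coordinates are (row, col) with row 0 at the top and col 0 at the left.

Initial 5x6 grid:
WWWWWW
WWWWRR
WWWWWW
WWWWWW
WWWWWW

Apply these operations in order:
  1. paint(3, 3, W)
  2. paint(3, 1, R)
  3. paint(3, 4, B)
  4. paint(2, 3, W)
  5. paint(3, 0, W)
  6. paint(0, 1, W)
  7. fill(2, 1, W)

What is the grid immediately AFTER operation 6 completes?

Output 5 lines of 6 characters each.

After op 1 paint(3,3,W):
WWWWWW
WWWWRR
WWWWWW
WWWWWW
WWWWWW
After op 2 paint(3,1,R):
WWWWWW
WWWWRR
WWWWWW
WRWWWW
WWWWWW
After op 3 paint(3,4,B):
WWWWWW
WWWWRR
WWWWWW
WRWWBW
WWWWWW
After op 4 paint(2,3,W):
WWWWWW
WWWWRR
WWWWWW
WRWWBW
WWWWWW
After op 5 paint(3,0,W):
WWWWWW
WWWWRR
WWWWWW
WRWWBW
WWWWWW
After op 6 paint(0,1,W):
WWWWWW
WWWWRR
WWWWWW
WRWWBW
WWWWWW

Answer: WWWWWW
WWWWRR
WWWWWW
WRWWBW
WWWWWW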